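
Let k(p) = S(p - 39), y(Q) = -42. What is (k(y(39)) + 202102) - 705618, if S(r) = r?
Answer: -503597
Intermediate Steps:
k(p) = -39 + p (k(p) = p - 39 = -39 + p)
(k(y(39)) + 202102) - 705618 = ((-39 - 42) + 202102) - 705618 = (-81 + 202102) - 705618 = 202021 - 705618 = -503597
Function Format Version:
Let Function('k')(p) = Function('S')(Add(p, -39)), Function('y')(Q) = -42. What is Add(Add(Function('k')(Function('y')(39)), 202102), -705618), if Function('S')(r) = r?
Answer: -503597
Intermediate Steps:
Function('k')(p) = Add(-39, p) (Function('k')(p) = Add(p, -39) = Add(-39, p))
Add(Add(Function('k')(Function('y')(39)), 202102), -705618) = Add(Add(Add(-39, -42), 202102), -705618) = Add(Add(-81, 202102), -705618) = Add(202021, -705618) = -503597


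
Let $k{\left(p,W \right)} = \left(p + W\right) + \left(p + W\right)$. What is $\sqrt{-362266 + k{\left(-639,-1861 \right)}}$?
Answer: $i \sqrt{367266} \approx 606.02 i$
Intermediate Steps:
$k{\left(p,W \right)} = 2 W + 2 p$ ($k{\left(p,W \right)} = \left(W + p\right) + \left(W + p\right) = 2 W + 2 p$)
$\sqrt{-362266 + k{\left(-639,-1861 \right)}} = \sqrt{-362266 + \left(2 \left(-1861\right) + 2 \left(-639\right)\right)} = \sqrt{-362266 - 5000} = \sqrt{-367266} = i \sqrt{367266}$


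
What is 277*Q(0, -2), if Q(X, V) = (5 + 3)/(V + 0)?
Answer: -1108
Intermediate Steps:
Q(X, V) = 8/V
277*Q(0, -2) = 277*(8/(-2)) = 277*(8*(-1/2)) = 277*(-4) = -1108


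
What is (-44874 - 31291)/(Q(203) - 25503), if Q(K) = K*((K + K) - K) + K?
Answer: -76165/15909 ≈ -4.7875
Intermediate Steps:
Q(K) = K + K² (Q(K) = K*(2*K - K) + K = K*K + K = K² + K = K + K²)
(-44874 - 31291)/(Q(203) - 25503) = (-44874 - 31291)/(203*(1 + 203) - 25503) = -76165/(203*204 - 25503) = -76165/(41412 - 25503) = -76165/15909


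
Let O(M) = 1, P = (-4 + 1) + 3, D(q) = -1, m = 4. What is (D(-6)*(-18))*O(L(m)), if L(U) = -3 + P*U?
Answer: 18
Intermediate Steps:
P = 0 (P = -3 + 3 = 0)
L(U) = -3 (L(U) = -3 + 0*U = -3 + 0 = -3)
(D(-6)*(-18))*O(L(m)) = -1*(-18)*1 = 18*1 = 18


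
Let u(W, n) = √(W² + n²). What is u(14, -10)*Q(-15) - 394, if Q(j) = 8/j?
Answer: -394 - 16*√74/15 ≈ -403.18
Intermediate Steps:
u(14, -10)*Q(-15) - 394 = √(14² + (-10)²)*(8/(-15)) - 394 = √(196 + 100)*(8*(-1/15)) - 394 = √296*(-8/15) - 394 = (2*√74)*(-8/15) - 394 = -16*√74/15 - 394 = -394 - 16*√74/15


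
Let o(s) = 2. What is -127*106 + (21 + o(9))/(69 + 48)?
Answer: -1575031/117 ≈ -13462.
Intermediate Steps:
-127*106 + (21 + o(9))/(69 + 48) = -127*106 + (21 + 2)/(69 + 48) = -13462 + 23/117 = -1575031/117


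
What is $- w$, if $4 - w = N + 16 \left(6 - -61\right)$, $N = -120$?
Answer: $948$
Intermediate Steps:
$w = -948$ ($w = 4 - \left(-120 + 16 \left(6 - -61\right)\right) = 4 - \left(-120 + 16 \left(6 + 61\right)\right) = 4 - \left(-120 + 16 \cdot 67\right) = 4 - \left(-120 + 1072\right) = 4 - 952 = -948$)
$- w = \left(-1\right) \left(-948\right) = 948$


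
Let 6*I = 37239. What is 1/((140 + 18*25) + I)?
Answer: 2/13593 ≈ 0.00014713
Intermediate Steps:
I = 12413/2 (I = (1/6)*37239 = 12413/2 ≈ 6206.5)
1/((140 + 18*25) + I) = 1/((140 + 18*25) + 12413/2) = 1/((140 + 450) + 12413/2) = 1/(590 + 12413/2) = 1/(13593/2) = 2/13593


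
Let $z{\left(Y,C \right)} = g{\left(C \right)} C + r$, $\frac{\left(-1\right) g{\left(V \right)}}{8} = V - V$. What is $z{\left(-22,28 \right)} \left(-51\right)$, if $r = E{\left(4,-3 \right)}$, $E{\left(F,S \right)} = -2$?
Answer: $102$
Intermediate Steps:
$r = -2$
$g{\left(V \right)} = 0$ ($g{\left(V \right)} = - 8 \left(V - V\right) = \left(-8\right) 0 = 0$)
$z{\left(Y,C \right)} = -2$ ($z{\left(Y,C \right)} = 0 C - 2 = 0 - 2 = -2$)
$z{\left(-22,28 \right)} \left(-51\right) = \left(-2\right) \left(-51\right) = 102$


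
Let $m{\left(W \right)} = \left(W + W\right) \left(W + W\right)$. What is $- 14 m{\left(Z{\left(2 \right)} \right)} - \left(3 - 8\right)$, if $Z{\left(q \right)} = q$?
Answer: $-219$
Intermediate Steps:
$m{\left(W \right)} = 4 W^{2}$ ($m{\left(W \right)} = 2 W 2 W = 4 W^{2}$)
$- 14 m{\left(Z{\left(2 \right)} \right)} - \left(3 - 8\right) = - 14 \cdot 4 \cdot 2^{2} - \left(3 - 8\right) = - 14 \cdot 4 \cdot 4 - -5 = \left(-14\right) 16 + \left(-3 + 8\right) = -224 + 5 = -219$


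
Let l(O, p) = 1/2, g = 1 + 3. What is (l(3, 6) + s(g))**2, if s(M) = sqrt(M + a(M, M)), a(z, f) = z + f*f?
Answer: 97/4 + 2*sqrt(6) ≈ 29.149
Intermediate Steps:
a(z, f) = z + f**2
g = 4
s(M) = sqrt(M**2 + 2*M) (s(M) = sqrt(M + (M + M**2)) = sqrt(M**2 + 2*M))
l(O, p) = 1/2
(l(3, 6) + s(g))**2 = (1/2 + sqrt(4*(2 + 4)))**2 = (1/2 + sqrt(4*6))**2 = (1/2 + sqrt(24))**2 = (1/2 + 2*sqrt(6))**2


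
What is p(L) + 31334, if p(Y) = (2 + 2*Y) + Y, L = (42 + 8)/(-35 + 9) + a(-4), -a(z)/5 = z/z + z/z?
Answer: 406903/13 ≈ 31300.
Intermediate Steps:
a(z) = -10 (a(z) = -5*(z/z + z/z) = -5*(1 + 1) = -5*2 = -10)
L = -155/13 (L = (42 + 8)/(-35 + 9) - 10 = 50/(-26) - 10 = 50*(-1/26) - 10 = -25/13 - 10 = -155/13 ≈ -11.923)
p(Y) = 2 + 3*Y
p(L) + 31334 = (2 + 3*(-155/13)) + 31334 = (2 - 465/13) + 31334 = -439/13 + 31334 = 406903/13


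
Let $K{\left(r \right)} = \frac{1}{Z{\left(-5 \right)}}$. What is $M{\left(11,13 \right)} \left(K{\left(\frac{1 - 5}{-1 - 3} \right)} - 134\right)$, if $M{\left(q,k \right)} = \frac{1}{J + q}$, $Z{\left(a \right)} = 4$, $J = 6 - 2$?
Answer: $- \frac{107}{12} \approx -8.9167$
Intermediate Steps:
$J = 4$
$M{\left(q,k \right)} = \frac{1}{4 + q}$
$K{\left(r \right)} = \frac{1}{4}$
$M{\left(11,13 \right)} \left(K{\left(\frac{1 - 5}{-1 - 3} \right)} - 134\right) = \frac{\frac{1}{4} - 134}{4 + 11} = \frac{1}{15} \left(- \frac{535}{4}\right) = - \frac{107}{12}$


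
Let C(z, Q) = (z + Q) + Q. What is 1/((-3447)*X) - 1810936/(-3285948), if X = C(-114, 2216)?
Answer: 2246186044559/4075710815034 ≈ 0.55112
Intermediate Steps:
C(z, Q) = z + 2*Q (C(z, Q) = (Q + z) + Q = z + 2*Q)
X = 4318 (X = -114 + 2*2216 = -114 + 4432 = 4318)
1/((-3447)*X) - 1810936/(-3285948) = 1/(-3447*4318) - 1810936/(-3285948) = -1/3447*1/4318 - 1810936*(-1/3285948) = -1/14884146 + 452734/821487 = 2246186044559/4075710815034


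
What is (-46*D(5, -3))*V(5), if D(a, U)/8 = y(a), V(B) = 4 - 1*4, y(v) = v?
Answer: 0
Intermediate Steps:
V(B) = 0 (V(B) = 4 - 4 = 0)
D(a, U) = 8*a
(-46*D(5, -3))*V(5) = -368*5*0 = -46*40*0 = -1840*0 = 0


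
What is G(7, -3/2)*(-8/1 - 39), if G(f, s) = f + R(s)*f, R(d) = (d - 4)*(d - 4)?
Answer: -41125/4 ≈ -10281.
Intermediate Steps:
R(d) = (-4 + d)² (R(d) = (-4 + d)*(-4 + d) = (-4 + d)²)
G(f, s) = f + f*(-4 + s)² (G(f, s) = f + (-4 + s)²*f = f + f*(-4 + s)²)
G(7, -3/2)*(-8/1 - 39) = (7*(1 + (-4 - 3/2)²))*(-8/1 - 39) = (7*(1 + (-4 - 3*½)²))*(-8*1 - 39) = (7*(1 + (-4 - 3/2)²))*(-8 - 39) = (7*(1 + (-11/2)²))*(-47) = (7*(1 + 121/4))*(-47) = (7*(125/4))*(-47) = (875/4)*(-47) = -41125/4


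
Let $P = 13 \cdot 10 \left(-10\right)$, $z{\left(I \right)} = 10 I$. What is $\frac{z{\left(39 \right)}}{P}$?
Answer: $- \frac{3}{10} \approx -0.3$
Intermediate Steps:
$P = -1300$ ($P = 130 \left(-10\right) = -1300$)
$\frac{z{\left(39 \right)}}{P} = \frac{10 \cdot 39}{-1300} = 390 \left(- \frac{1}{1300}\right) = - \frac{3}{10}$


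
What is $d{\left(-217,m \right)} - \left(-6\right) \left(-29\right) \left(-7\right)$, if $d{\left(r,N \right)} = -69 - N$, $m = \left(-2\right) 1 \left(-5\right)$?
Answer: $1139$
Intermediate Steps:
$m = 10$ ($m = \left(-2\right) \left(-5\right) = 10$)
$d{\left(-217,m \right)} - \left(-6\right) \left(-29\right) \left(-7\right) = \left(-69 - 10\right) - \left(-6\right) \left(-29\right) \left(-7\right) = \left(-69 - 10\right) - 174 \left(-7\right) = -79 - -1218 = -79 + 1218 = 1139$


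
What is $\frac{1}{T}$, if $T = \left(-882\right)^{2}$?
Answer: $\frac{1}{777924} \approx 1.2855 \cdot 10^{-6}$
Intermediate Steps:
$T = 777924$
$\frac{1}{T} = \frac{1}{777924}$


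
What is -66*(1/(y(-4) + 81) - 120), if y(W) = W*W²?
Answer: 134574/17 ≈ 7916.1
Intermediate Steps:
y(W) = W³
-66*(1/(y(-4) + 81) - 120) = -66*(1/((-4)³ + 81) - 120) = -66*(1/(-64 + 81) - 120) = -66*(1/17 - 120) = -66*(-2039/17) = 134574/17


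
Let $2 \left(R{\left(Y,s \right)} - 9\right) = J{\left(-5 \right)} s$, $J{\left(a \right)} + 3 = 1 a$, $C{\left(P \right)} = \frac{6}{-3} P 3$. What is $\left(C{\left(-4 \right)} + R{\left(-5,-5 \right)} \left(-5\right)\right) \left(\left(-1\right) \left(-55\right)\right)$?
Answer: $-6655$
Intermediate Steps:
$C{\left(P \right)} = - 6 P$ ($C{\left(P \right)} = 6 \left(- \frac{1}{3}\right) P 3 = - 2 P 3 = - 6 P$)
$J{\left(a \right)} = -3 + a$ ($J{\left(a \right)} = -3 + 1 a = -3 + a$)
$R{\left(Y,s \right)} = 9 - 4 s$ ($R{\left(Y,s \right)} = 9 + \frac{\left(-3 - 5\right) s}{2} = 9 + \frac{\left(-8\right) s}{2} = 9 - 4 s$)
$\left(C{\left(-4 \right)} + R{\left(-5,-5 \right)} \left(-5\right)\right) \left(\left(-1\right) \left(-55\right)\right) = \left(\left(-6\right) \left(-4\right) + \left(9 - -20\right) \left(-5\right)\right) \left(\left(-1\right) \left(-55\right)\right) = \left(24 + \left(9 + 20\right) \left(-5\right)\right) 55 = \left(24 + 29 \left(-5\right)\right) 55 = \left(24 - 145\right) 55 = \left(-121\right) 55 = -6655$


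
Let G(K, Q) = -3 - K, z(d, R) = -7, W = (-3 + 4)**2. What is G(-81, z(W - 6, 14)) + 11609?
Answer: 11687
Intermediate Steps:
W = 1 (W = 1**2 = 1)
G(-81, z(W - 6, 14)) + 11609 = (-3 - 1*(-81)) + 11609 = (-3 + 81) + 11609 = 78 + 11609 = 11687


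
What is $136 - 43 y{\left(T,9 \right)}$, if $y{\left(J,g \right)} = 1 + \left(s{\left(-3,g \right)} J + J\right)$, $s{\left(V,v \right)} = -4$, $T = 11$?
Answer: $1512$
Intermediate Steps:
$y{\left(J,g \right)} = 1 - 3 J$ ($y{\left(J,g \right)} = 1 + \left(- 4 J + J\right) = 1 - 3 J$)
$136 - 43 y{\left(T,9 \right)} = 136 - 43 \left(1 - 33\right) = 136 - -1376 = 136 + 1376 = 1512$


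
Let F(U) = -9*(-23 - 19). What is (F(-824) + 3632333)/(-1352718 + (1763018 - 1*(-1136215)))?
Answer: 3632711/1546515 ≈ 2.3490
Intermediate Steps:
F(U) = 378 (F(U) = -9*(-42) = 378)
(F(-824) + 3632333)/(-1352718 + (1763018 - 1*(-1136215))) = (378 + 3632333)/(-1352718 + (1763018 - 1*(-1136215))) = 3632711/(-1352718 + (1763018 + 1136215)) = 3632711/(-1352718 + 2899233) = 3632711/1546515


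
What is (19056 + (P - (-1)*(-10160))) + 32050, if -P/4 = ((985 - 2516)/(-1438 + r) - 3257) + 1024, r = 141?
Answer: 64685642/1297 ≈ 49873.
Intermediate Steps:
P = 11578680/1297 (P = -4*(((985 - 2516)/(-1438 + 141) - 3257) + 1024) = -4*((-1531/(-1297) - 3257) + 1024) = -4*((-1531*(-1/1297) - 3257) + 1024) = -4*((1531/1297 - 3257) + 1024) = -4*(-4222798/1297 + 1024) = -4*(-2894670/1297) = 11578680/1297 ≈ 8927.3)
(19056 + (P - (-1)*(-10160))) + 32050 = (19056 + (11578680/1297 - (-1)*(-10160))) + 32050 = (19056 + (11578680/1297 - 1*10160)) + 32050 = (19056 + (11578680/1297 - 10160)) + 32050 = (19056 - 1598840/1297) + 32050 = 23116792/1297 + 32050 = 64685642/1297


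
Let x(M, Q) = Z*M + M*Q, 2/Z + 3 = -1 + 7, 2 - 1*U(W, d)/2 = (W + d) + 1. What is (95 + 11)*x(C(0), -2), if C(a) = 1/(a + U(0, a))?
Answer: -212/3 ≈ -70.667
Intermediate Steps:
U(W, d) = 2 - 2*W - 2*d (U(W, d) = 4 - 2*((W + d) + 1) = 4 - 2*(1 + W + d) = 4 + (-2 - 2*W - 2*d) = 2 - 2*W - 2*d)
Z = ⅔ (Z = 2/(-3 + (-1 + 7)) = 2/(-3 + 6) = 2/3 = 2*(⅓) = ⅔ ≈ 0.66667)
C(a) = 1/(2 - a) (C(a) = 1/(a + (2 - 2*0 - 2*a)) = 1/(a + (2 + 0 - 2*a)) = 1/(a + (2 - 2*a)) = 1/(2 - a))
x(M, Q) = 2*M/3 + M*Q
(95 + 11)*x(C(0), -2) = (95 + 11)*((-1/(-2 + 0))*(2 + 3*(-2))/3) = 106*((-1/(-2))*(2 - 6)/3) = 106*((⅓)*(-1*(-½))*(-4)) = 106*((⅓)*(½)*(-4)) = 106*(-⅔) = -212/3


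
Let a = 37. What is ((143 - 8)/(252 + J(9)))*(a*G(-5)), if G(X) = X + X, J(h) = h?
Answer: -5550/29 ≈ -191.38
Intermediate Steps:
G(X) = 2*X
((143 - 8)/(252 + J(9)))*(a*G(-5)) = ((143 - 8)/(252 + 9))*(37*(2*(-5))) = (135/261)*(37*(-10)) = (135*(1/261))*(-370) = (15/29)*(-370) = -5550/29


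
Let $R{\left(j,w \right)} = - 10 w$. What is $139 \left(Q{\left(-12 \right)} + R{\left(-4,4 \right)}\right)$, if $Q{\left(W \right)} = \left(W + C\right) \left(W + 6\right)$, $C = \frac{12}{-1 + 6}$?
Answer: $\frac{12232}{5} \approx 2446.4$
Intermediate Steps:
$C = \frac{12}{5} \approx 2.4$
$Q{\left(W \right)} = \left(6 + W\right) \left(\frac{12}{5} + W\right)$ ($Q{\left(W \right)} = \left(W + \frac{12}{5}\right) \left(W + 6\right) = \left(\frac{12}{5} + W\right) \left(6 + W\right) = \left(6 + W\right) \left(\frac{12}{5} + W\right)$)
$139 \left(Q{\left(-12 \right)} + R{\left(-4,4 \right)}\right) = 139 \left(\left(\frac{72}{5} + \left(-12\right)^{2} + \frac{42}{5} \left(-12\right)\right) - 40\right) = 139 \left(\left(\frac{72}{5} + 144 - \frac{504}{5}\right) - 40\right) = 139 \left(\frac{288}{5} - 40\right) = 139 \cdot \frac{88}{5} = \frac{12232}{5}$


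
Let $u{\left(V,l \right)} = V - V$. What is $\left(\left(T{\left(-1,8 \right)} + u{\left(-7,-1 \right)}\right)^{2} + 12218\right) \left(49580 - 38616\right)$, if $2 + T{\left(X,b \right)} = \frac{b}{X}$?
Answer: $135054552$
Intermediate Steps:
$u{\left(V,l \right)} = 0$
$T{\left(X,b \right)} = -2 + \frac{b}{X}$
$\left(\left(T{\left(-1,8 \right)} + u{\left(-7,-1 \right)}\right)^{2} + 12218\right) \left(49580 - 38616\right) = \left(\left(\left(-2 + \frac{8}{-1}\right) + 0\right)^{2} + 12218\right) \left(49580 - 38616\right) = \left(\left(\left(-2 + 8 \left(-1\right)\right) + 0\right)^{2} + 12218\right) 10964 = \left(\left(\left(-2 - 8\right) + 0\right)^{2} + 12218\right) 10964 = \left(\left(-10 + 0\right)^{2} + 12218\right) 10964 = \left(\left(-10\right)^{2} + 12218\right) 10964 = \left(100 + 12218\right) 10964 = 12318 \cdot 10964 = 135054552$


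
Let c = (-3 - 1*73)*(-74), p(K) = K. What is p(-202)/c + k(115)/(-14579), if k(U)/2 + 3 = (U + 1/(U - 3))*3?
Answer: -47544527/573946072 ≈ -0.082838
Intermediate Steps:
c = 5624 (c = (-3 - 73)*(-74) = -76*(-74) = 5624)
k(U) = -6 + 6*U + 6/(-3 + U) (k(U) = -6 + 2*((U + 1/(U - 3))*3) = -6 + 2*((U + 1/(-3 + U))*3) = -6 + 2*(3*U + 3/(-3 + U)) = -6 + (6*U + 6/(-3 + U)) = -6 + 6*U + 6/(-3 + U))
p(-202)/c + k(115)/(-14579) = -202/5624 + (6*(4 + 115² - 4*115)/(-3 + 115))/(-14579) = -202*1/5624 + (6*(4 + 13225 - 460)/112)*(-1/14579) = -101/2812 + (6*(1/112)*12769)*(-1/14579) = -101/2812 + (38307/56)*(-1/14579) = -101/2812 - 38307/816424 = -47544527/573946072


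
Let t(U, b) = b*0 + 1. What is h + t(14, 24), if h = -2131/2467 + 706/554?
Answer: 963923/683359 ≈ 1.4106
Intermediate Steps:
t(U, b) = 1 (t(U, b) = 0 + 1 = 1)
h = 280564/683359 (h = -2131*1/2467 + 706*(1/554) = -2131/2467 + 353/277 = 280564/683359 ≈ 0.41057)
h + t(14, 24) = 280564/683359 + 1 = 963923/683359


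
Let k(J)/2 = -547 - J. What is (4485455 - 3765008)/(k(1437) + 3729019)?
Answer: 720447/3725051 ≈ 0.19341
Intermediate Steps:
k(J) = -1094 - 2*J (k(J) = 2*(-547 - J) = -1094 - 2*J)
(4485455 - 3765008)/(k(1437) + 3729019) = (4485455 - 3765008)/((-1094 - 2*1437) + 3729019) = 720447/((-1094 - 2874) + 3729019) = 720447/(-3968 + 3729019) = 720447/3725051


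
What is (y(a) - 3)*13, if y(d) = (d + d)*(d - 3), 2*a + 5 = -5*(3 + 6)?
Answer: 18161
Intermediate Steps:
a = -25 (a = -5/2 + (-5*(3 + 6))/2 = -5/2 + (-5*9)/2 = -5/2 + (½)*(-45) = -5/2 - 45/2 = -25)
y(d) = 2*d*(-3 + d) (y(d) = (2*d)*(-3 + d) = 2*d*(-3 + d))
(y(a) - 3)*13 = (2*(-25)*(-3 - 25) - 3)*13 = (2*(-25)*(-28) - 3)*13 = (1400 - 3)*13 = 1397*13 = 18161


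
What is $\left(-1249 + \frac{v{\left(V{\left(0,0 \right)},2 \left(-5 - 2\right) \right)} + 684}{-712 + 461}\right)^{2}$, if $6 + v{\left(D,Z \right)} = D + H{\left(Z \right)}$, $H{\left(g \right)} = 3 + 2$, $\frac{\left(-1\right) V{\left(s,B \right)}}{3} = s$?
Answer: $\frac{98710329124}{63001} \approx 1.5668 \cdot 10^{6}$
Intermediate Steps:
$V{\left(s,B \right)} = - 3 s$
$H{\left(g \right)} = 5$
$v{\left(D,Z \right)} = -1 + D$ ($v{\left(D,Z \right)} = -6 + \left(D + 5\right) = -6 + \left(5 + D\right) = -1 + D$)
$\left(-1249 + \frac{v{\left(V{\left(0,0 \right)},2 \left(-5 - 2\right) \right)} + 684}{-712 + 461}\right)^{2} = \left(-1249 + \frac{\left(-1 - 0\right) + 684}{-712 + 461}\right)^{2} = \left(-1249 + \frac{\left(-1 + 0\right) + 684}{-251}\right)^{2} = \left(-1249 + \left(-1 + 684\right) \left(- \frac{1}{251}\right)\right)^{2} = \left(-1249 + 683 \left(- \frac{1}{251}\right)\right)^{2} = \left(-1249 - \frac{683}{251}\right)^{2} = \left(- \frac{314182}{251}\right)^{2} = \frac{98710329124}{63001}$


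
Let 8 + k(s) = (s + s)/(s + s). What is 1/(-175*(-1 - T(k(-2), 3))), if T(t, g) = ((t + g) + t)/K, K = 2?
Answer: -2/1575 ≈ -0.0012698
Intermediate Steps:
k(s) = -7 (k(s) = -8 + (s + s)/(s + s) = -8 + (2*s)/((2*s)) = -8 + (2*s)*(1/(2*s)) = -8 + 1 = -7)
T(t, g) = t + g/2 (T(t, g) = ((t + g) + t)/2 = ((g + t) + t)*(½) = (g + 2*t)*(½) = t + g/2)
1/(-175*(-1 - T(k(-2), 3))) = 1/(-175*(-1 - (-7 + (½)*3))) = 1/(-175*(-1 - (-7 + 3/2))) = 1/(-175*(-1 - 1*(-11/2))) = 1/(-175*(-1 + 11/2)) = 1/(-175*9/2) = 1/(-1575/2) = -2/1575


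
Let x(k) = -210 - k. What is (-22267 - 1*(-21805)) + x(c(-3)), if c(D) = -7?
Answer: -665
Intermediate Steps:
(-22267 - 1*(-21805)) + x(c(-3)) = (-22267 - 1*(-21805)) + (-210 - 1*(-7)) = (-22267 + 21805) + (-210 + 7) = -462 - 203 = -665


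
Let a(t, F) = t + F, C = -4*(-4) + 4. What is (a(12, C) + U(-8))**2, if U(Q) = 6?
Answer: 1444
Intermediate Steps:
C = 20 (C = 16 + 4 = 20)
a(t, F) = F + t
(a(12, C) + U(-8))**2 = ((20 + 12) + 6)**2 = (32 + 6)**2 = 38**2 = 1444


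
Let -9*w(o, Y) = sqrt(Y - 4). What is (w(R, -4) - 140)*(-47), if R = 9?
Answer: 6580 + 94*I*sqrt(2)/9 ≈ 6580.0 + 14.771*I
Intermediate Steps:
w(o, Y) = -sqrt(-4 + Y)/9 (w(o, Y) = -sqrt(Y - 4)/9 = -sqrt(-4 + Y)/9)
(w(R, -4) - 140)*(-47) = (-sqrt(-4 - 4)/9 - 140)*(-47) = (-2*I*sqrt(2)/9 - 140)*(-47) = (-140 - 2*I*sqrt(2)/9)*(-47) = 6580 + 94*I*sqrt(2)/9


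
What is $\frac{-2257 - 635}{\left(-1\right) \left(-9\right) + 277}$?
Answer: $- \frac{1446}{143} \approx -10.112$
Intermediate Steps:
$\frac{-2257 - 635}{\left(-1\right) \left(-9\right) + 277} = - \frac{2892}{9 + 277} = - \frac{2892}{286} = \left(-2892\right) \frac{1}{286} = - \frac{1446}{143}$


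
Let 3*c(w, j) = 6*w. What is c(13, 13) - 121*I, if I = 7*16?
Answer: -13526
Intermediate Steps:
c(w, j) = 2*w (c(w, j) = (6*w)/3 = 2*w)
I = 112
c(13, 13) - 121*I = 2*13 - 121*112 = 26 - 13552 = -13526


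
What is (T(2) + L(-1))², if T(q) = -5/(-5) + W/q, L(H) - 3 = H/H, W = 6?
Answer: 64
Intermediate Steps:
L(H) = 4 (L(H) = 3 + H/H = 3 + 1 = 4)
T(q) = 1 + 6/q (T(q) = -5/(-5) + 6/q = -5*(-⅕) + 6/q = 1 + 6/q)
(T(2) + L(-1))² = ((6 + 2)/2 + 4)² = ((½)*8 + 4)² = (4 + 4)² = 8² = 64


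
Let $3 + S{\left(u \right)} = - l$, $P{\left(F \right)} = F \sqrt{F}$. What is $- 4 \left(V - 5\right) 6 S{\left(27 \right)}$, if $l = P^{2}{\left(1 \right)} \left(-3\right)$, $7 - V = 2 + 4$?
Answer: $0$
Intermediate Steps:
$P{\left(F \right)} = F^{\frac{3}{2}}$
$V = 1$ ($V = 7 - \left(2 + 4\right) = 7 - 6 = 1$)
$l = -3$ ($l = \left(1^{\frac{3}{2}}\right)^{2} \left(-3\right) = 1^{2} \left(-3\right) = 1 \left(-3\right) = -3$)
$S{\left(u \right)} = 0$ ($S{\left(u \right)} = -3 - -3 = -3 + 3 = 0$)
$- 4 \left(V - 5\right) 6 S{\left(27 \right)} = - 4 \left(1 - 5\right) 6 \cdot 0 = \left(-4\right) \left(-4\right) 6 \cdot 0 = 16 \cdot 6 \cdot 0 = 96 \cdot 0 = 0$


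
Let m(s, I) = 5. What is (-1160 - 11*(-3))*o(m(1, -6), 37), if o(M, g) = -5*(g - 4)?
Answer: 185955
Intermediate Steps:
o(M, g) = 20 - 5*g (o(M, g) = -5*(-4 + g) = 20 - 5*g)
(-1160 - 11*(-3))*o(m(1, -6), 37) = (-1160 - 11*(-3))*(20 - 5*37) = (-1160 + 33)*(20 - 185) = -1127*(-165) = 185955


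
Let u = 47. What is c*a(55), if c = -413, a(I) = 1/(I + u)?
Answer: -413/102 ≈ -4.0490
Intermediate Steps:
a(I) = 1/(47 + I) (a(I) = 1/(I + 47) = 1/(47 + I))
c*a(55) = -413/(47 + 55) = -413/102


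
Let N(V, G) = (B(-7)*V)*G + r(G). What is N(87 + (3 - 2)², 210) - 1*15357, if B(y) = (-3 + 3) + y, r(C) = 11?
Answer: -144706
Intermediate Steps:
B(y) = y (B(y) = 0 + y = y)
N(V, G) = 11 - 7*G*V (N(V, G) = (-7*V)*G + 11 = -7*G*V + 11 = 11 - 7*G*V)
N(87 + (3 - 2)², 210) - 1*15357 = (11 - 7*210*(87 + (3 - 2)²)) - 1*15357 = (11 - 7*210*(87 + 1²)) - 15357 = (11 - 7*210*(87 + 1)) - 15357 = (11 - 7*210*88) - 15357 = (11 - 129360) - 15357 = -129349 - 15357 = -144706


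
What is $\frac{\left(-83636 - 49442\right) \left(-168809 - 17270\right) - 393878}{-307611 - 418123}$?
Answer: $- \frac{12381313642}{362867} \approx -34121.0$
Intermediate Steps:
$\frac{\left(-83636 - 49442\right) \left(-168809 - 17270\right) - 393878}{-307611 - 418123} = \frac{\left(-133078\right) \left(-186079\right) - 393878}{-725734} = \left(24763021162 - 393878\right) \left(- \frac{1}{725734}\right) = 24762627284 \left(- \frac{1}{725734}\right) = - \frac{12381313642}{362867}$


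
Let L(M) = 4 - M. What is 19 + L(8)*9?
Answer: -17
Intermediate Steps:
19 + L(8)*9 = 19 + (4 - 1*8)*9 = 19 + (4 - 8)*9 = 19 - 4*9 = 19 - 36 = -17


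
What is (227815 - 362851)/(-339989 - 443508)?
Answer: 12276/71227 ≈ 0.17235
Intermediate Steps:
(227815 - 362851)/(-339989 - 443508) = -135036/(-783497) = -135036*(-1/783497) = 12276/71227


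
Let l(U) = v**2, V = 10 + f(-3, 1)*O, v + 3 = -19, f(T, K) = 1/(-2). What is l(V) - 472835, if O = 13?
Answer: -472351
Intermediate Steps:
f(T, K) = -1/2
v = -22 (v = -3 - 19 = -22)
V = 7/2 (V = 10 - 1/2*13 = 10 - 13/2 = 7/2 ≈ 3.5000)
l(U) = 484 (l(U) = (-22)**2 = 484)
l(V) - 472835 = 484 - 472835 = -472351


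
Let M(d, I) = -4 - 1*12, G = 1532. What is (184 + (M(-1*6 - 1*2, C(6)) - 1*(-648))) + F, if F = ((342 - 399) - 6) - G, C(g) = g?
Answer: -779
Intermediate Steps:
F = -1595 (F = ((342 - 399) - 6) - 1*1532 = (-57 - 6) - 1532 = -63 - 1532 = -1595)
M(d, I) = -16 (M(d, I) = -4 - 12 = -16)
(184 + (M(-1*6 - 1*2, C(6)) - 1*(-648))) + F = (184 + (-16 - 1*(-648))) - 1595 = (184 + (-16 + 648)) - 1595 = (184 + 632) - 1595 = 816 - 1595 = -779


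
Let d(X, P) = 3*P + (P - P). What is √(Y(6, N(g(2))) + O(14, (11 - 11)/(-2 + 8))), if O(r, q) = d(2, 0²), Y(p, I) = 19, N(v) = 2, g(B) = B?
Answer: √19 ≈ 4.3589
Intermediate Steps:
d(X, P) = 3*P (d(X, P) = 3*P + 0 = 3*P)
O(r, q) = 0 (O(r, q) = 3*0² = 3*0 = 0)
√(Y(6, N(g(2))) + O(14, (11 - 11)/(-2 + 8))) = √(19 + 0) = √19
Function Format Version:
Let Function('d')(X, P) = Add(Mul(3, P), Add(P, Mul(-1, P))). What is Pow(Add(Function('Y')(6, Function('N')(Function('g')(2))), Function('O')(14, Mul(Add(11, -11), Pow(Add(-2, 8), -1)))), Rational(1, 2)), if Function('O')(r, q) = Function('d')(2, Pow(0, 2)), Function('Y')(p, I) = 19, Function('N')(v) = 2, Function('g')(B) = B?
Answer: Pow(19, Rational(1, 2)) ≈ 4.3589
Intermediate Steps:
Function('d')(X, P) = Mul(3, P) (Function('d')(X, P) = Add(Mul(3, P), 0) = Mul(3, P))
Function('O')(r, q) = 0 (Function('O')(r, q) = Mul(3, Pow(0, 2)) = Mul(3, 0) = 0)
Pow(Add(Function('Y')(6, Function('N')(Function('g')(2))), Function('O')(14, Mul(Add(11, -11), Pow(Add(-2, 8), -1)))), Rational(1, 2)) = Pow(Add(19, 0), Rational(1, 2)) = Pow(19, Rational(1, 2))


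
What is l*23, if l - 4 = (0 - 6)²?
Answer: 920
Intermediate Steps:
l = 40 (l = 4 + (0 - 6)² = 4 + (-6)² = 4 + 36 = 40)
l*23 = 40*23 = 920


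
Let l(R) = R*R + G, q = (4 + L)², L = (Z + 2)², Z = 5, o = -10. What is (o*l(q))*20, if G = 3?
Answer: -1578096800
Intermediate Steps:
L = 49 (L = (5 + 2)² = 7² = 49)
q = 2809 (q = (4 + 49)² = 53² = 2809)
l(R) = 3 + R² (l(R) = R*R + 3 = R² + 3 = 3 + R²)
(o*l(q))*20 = -10*(3 + 2809²)*20 = -10*(3 + 7890481)*20 = -10*7890484*20 = -78904840*20 = -1578096800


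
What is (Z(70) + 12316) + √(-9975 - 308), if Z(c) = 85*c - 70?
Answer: 18196 + I*√10283 ≈ 18196.0 + 101.41*I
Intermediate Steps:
Z(c) = -70 + 85*c
(Z(70) + 12316) + √(-9975 - 308) = ((-70 + 85*70) + 12316) + √(-9975 - 308) = ((-70 + 5950) + 12316) + √(-10283) = (5880 + 12316) + I*√10283 = 18196 + I*√10283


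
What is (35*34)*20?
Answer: 23800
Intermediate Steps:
(35*34)*20 = 1190*20 = 23800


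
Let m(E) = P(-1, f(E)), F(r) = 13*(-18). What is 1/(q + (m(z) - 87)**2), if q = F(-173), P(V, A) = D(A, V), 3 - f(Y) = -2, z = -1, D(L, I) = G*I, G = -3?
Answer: 1/6822 ≈ 0.00014658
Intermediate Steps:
D(L, I) = -3*I
f(Y) = 5 (f(Y) = 3 - 1*(-2) = 3 + 2 = 5)
F(r) = -234
P(V, A) = -3*V
m(E) = 3 (m(E) = -3*(-1) = 3)
q = -234
1/(q + (m(z) - 87)**2) = 1/(-234 + (3 - 87)**2) = 1/(-234 + (-84)**2) = 1/(-234 + 7056) = 1/6822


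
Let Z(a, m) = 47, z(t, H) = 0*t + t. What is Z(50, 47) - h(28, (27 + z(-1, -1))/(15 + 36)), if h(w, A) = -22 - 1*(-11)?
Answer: 58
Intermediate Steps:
z(t, H) = t (z(t, H) = 0 + t = t)
h(w, A) = -11 (h(w, A) = -22 + 11 = -11)
Z(50, 47) - h(28, (27 + z(-1, -1))/(15 + 36)) = 47 - 1*(-11) = 47 + 11 = 58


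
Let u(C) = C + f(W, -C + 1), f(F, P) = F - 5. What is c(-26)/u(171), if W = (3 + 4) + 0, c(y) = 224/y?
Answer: -112/2249 ≈ -0.049800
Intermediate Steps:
W = 7 (W = 7 + 0 = 7)
f(F, P) = -5 + F
u(C) = 2 + C (u(C) = C + (-5 + 7) = C + 2 = 2 + C)
c(-26)/u(171) = (224/(-26))/(2 + 171) = (224*(-1/26))/173 = -112/13*1/173 = -112/2249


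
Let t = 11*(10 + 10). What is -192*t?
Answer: -42240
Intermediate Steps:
t = 220 (t = 11*20 = 220)
-192*t = -192*220 = -42240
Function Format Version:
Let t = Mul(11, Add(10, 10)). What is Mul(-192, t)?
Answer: -42240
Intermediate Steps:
t = 220 (t = Mul(11, 20) = 220)
Mul(-192, t) = Mul(-192, 220) = -42240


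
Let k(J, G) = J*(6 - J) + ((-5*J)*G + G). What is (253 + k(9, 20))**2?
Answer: 427716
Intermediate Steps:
k(J, G) = G + J*(6 - J) - 5*G*J (k(J, G) = J*(6 - J) + (-5*G*J + G) = J*(6 - J) + (G - 5*G*J) = G + J*(6 - J) - 5*G*J)
(253 + k(9, 20))**2 = (253 + (20 - 1*9**2 + 6*9 - 5*20*9))**2 = (253 + (20 - 1*81 + 54 - 900))**2 = (253 + (20 - 81 + 54 - 900))**2 = (253 - 907)**2 = (-654)**2 = 427716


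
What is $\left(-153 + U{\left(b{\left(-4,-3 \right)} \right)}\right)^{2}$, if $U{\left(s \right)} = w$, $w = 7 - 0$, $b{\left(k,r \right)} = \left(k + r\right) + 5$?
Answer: $21316$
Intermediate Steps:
$b{\left(k,r \right)} = 5 + k + r$
$w = 7$ ($w = 7 + 0 = 7$)
$U{\left(s \right)} = 7$
$\left(-153 + U{\left(b{\left(-4,-3 \right)} \right)}\right)^{2} = \left(-153 + 7\right)^{2} = \left(-146\right)^{2} = 21316$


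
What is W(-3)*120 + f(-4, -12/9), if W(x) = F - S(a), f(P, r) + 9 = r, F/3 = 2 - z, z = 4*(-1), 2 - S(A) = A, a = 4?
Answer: 7169/3 ≈ 2389.7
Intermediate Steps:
S(A) = 2 - A
z = -4
F = 18 (F = 3*(2 - 1*(-4)) = 3*(2 + 4) = 3*6 = 18)
f(P, r) = -9 + r
W(x) = 20 (W(x) = 18 - (2 - 1*4) = 18 - (2 - 4) = 18 - 1*(-2) = 18 + 2 = 20)
W(-3)*120 + f(-4, -12/9) = 20*120 + (-9 - 12/9) = 2400 + (-9 - 12*⅑) = 2400 + (-9 - 4/3) = 2400 - 31/3 = 7169/3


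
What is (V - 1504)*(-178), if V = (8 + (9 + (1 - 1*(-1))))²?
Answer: 203454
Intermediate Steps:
V = 361 (V = (8 + (9 + (1 + 1)))² = (8 + (9 + 2))² = (8 + 11)² = 19² = 361)
(V - 1504)*(-178) = (361 - 1504)*(-178) = -1143*(-178) = 203454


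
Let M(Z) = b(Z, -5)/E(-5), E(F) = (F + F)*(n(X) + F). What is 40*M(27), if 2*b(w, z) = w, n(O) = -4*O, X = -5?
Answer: -18/5 ≈ -3.6000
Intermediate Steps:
b(w, z) = w/2
E(F) = 2*F*(20 + F) (E(F) = (F + F)*(-4*(-5) + F) = (2*F)*(20 + F) = 2*F*(20 + F))
M(Z) = -Z/300 (M(Z) = (Z/2)/((2*(-5)*(20 - 5))) = (Z/2)/((2*(-5)*15)) = (Z/2)/(-150) = (Z/2)*(-1/150) = -Z/300)
40*M(27) = 40*(-1/300*27) = 40*(-9/100) = -18/5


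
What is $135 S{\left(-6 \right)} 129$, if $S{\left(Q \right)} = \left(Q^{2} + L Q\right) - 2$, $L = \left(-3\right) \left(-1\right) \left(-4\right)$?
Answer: $1845990$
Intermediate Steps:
$L = -12$ ($L = 3 \left(-4\right) = -12$)
$S{\left(Q \right)} = -2 + Q^{2} - 12 Q$ ($S{\left(Q \right)} = \left(Q^{2} - 12 Q\right) - 2 = -2 + Q^{2} - 12 Q$)
$135 S{\left(-6 \right)} 129 = 135 \left(-2 + \left(-6\right)^{2} - -72\right) 129 = 135 \left(-2 + 36 + 72\right) 129 = 135 \cdot 106 \cdot 129 = 14310 \cdot 129 = 1845990$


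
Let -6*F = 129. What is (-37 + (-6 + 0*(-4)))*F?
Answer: 1849/2 ≈ 924.50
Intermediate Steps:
F = -43/2 (F = -⅙*129 = -43/2 ≈ -21.500)
(-37 + (-6 + 0*(-4)))*F = (-37 + (-6 + 0*(-4)))*(-43/2) = (-37 + (-6 + 0))*(-43/2) = (-37 - 6)*(-43/2) = -43*(-43/2) = 1849/2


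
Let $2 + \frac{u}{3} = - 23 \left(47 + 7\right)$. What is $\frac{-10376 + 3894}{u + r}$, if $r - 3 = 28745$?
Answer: $- \frac{3241}{12508} \approx -0.25911$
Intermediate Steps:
$r = 28748$ ($r = 3 + 28745 = 28748$)
$u = -3732$ ($u = -6 + 3 \left(- 23 \left(47 + 7\right)\right) = -6 + 3 \left(\left(-23\right) 54\right) = -6 + 3 \left(-1242\right) = -6 - 3726 = -3732$)
$\frac{-10376 + 3894}{u + r} = \frac{-10376 + 3894}{-3732 + 28748} = - \frac{6482}{25016} = \left(-6482\right) \frac{1}{25016} = - \frac{3241}{12508}$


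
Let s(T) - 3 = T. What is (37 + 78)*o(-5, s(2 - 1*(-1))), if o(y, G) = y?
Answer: -575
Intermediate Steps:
s(T) = 3 + T
(37 + 78)*o(-5, s(2 - 1*(-1))) = (37 + 78)*(-5) = 115*(-5) = -575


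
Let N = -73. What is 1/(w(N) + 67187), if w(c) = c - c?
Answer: 1/67187 ≈ 1.4884e-5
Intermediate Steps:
w(c) = 0
1/(w(N) + 67187) = 1/(0 + 67187) = 1/67187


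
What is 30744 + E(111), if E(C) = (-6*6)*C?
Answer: 26748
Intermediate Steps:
E(C) = -36*C
30744 + E(111) = 30744 - 36*111 = 30744 - 3996 = 26748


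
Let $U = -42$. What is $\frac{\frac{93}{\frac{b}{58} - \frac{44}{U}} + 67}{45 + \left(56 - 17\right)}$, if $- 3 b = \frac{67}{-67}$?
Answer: $\frac{199235}{107772} \approx 1.8487$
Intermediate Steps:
$b = \frac{1}{3}$ ($b = - \frac{67 \frac{1}{-67}}{3} = - \frac{67 \left(- \frac{1}{67}\right)}{3} = \left(- \frac{1}{3}\right) \left(-1\right) = \frac{1}{3} \approx 0.33333$)
$\frac{\frac{93}{\frac{b}{58} - \frac{44}{U}} + 67}{45 + \left(56 - 17\right)} = \frac{\frac{93}{\frac{1}{3 \cdot 58} - \frac{44}{-42}} + 67}{45 + \left(56 - 17\right)} = \frac{\frac{93}{\frac{1}{3} \cdot \frac{1}{58} - - \frac{22}{21}} + 67}{45 + 39} = \frac{\frac{93}{\frac{1}{174} + \frac{22}{21}} + 67}{84} = \frac{\frac{93}{\frac{1283}{1218}} + 67}{84} = \frac{93 \cdot \frac{1218}{1283} + 67}{84} = \frac{\frac{113274}{1283} + 67}{84} = \frac{1}{84} \cdot \frac{199235}{1283} = \frac{199235}{107772}$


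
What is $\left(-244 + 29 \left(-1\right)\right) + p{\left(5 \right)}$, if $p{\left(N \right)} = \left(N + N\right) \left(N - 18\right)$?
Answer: $-403$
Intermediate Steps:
$p{\left(N \right)} = 2 N \left(-18 + N\right)$
$\left(-244 + 29 \left(-1\right)\right) + p{\left(5 \right)} = \left(-244 + 29 \left(-1\right)\right) + 2 \cdot 5 \left(-18 + 5\right) = \left(-244 - 29\right) + 2 \cdot 5 \left(-13\right) = -273 - 130 = -403$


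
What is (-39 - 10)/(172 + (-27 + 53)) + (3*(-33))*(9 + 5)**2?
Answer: -3842041/198 ≈ -19404.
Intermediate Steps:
(-39 - 10)/(172 + (-27 + 53)) + (3*(-33))*(9 + 5)**2 = -49/(172 + 26) - 99*14**2 = -49/198 - 99*196 = -49*1/198 - 19404 = -49/198 - 19404 = -3842041/198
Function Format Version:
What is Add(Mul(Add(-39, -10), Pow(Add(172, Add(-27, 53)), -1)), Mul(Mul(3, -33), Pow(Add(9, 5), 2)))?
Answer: Rational(-3842041, 198) ≈ -19404.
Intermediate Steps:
Add(Mul(Add(-39, -10), Pow(Add(172, Add(-27, 53)), -1)), Mul(Mul(3, -33), Pow(Add(9, 5), 2))) = Add(Mul(-49, Pow(Add(172, 26), -1)), Mul(-99, Pow(14, 2))) = Add(Mul(-49, Pow(198, -1)), Mul(-99, 196)) = Add(Mul(-49, Rational(1, 198)), -19404) = Add(Rational(-49, 198), -19404) = Rational(-3842041, 198)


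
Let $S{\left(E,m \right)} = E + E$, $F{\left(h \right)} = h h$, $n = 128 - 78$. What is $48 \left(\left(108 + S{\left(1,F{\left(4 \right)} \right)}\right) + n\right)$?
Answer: $7680$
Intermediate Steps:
$n = 50$ ($n = 128 - 78 = 50$)
$F{\left(h \right)} = h^{2}$
$S{\left(E,m \right)} = 2 E$
$48 \left(\left(108 + S{\left(1,F{\left(4 \right)} \right)}\right) + n\right) = 48 \left(\left(108 + 2 \cdot 1\right) + 50\right) = 48 \left(\left(108 + 2\right) + 50\right) = 48 \left(110 + 50\right) = 48 \cdot 160 = 7680$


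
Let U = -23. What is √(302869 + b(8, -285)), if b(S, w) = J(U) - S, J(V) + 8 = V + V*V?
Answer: 7*√6191 ≈ 550.78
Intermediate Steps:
J(V) = -8 + V + V² (J(V) = -8 + (V + V*V) = -8 + (V + V²) = -8 + V + V²)
b(S, w) = 498 - S (b(S, w) = (-8 - 23 + (-23)²) - S = (-8 - 23 + 529) - S = 498 - S)
√(302869 + b(8, -285)) = √(302869 + (498 - 1*8)) = √(302869 + (498 - 8)) = √(302869 + 490) = √303359 = 7*√6191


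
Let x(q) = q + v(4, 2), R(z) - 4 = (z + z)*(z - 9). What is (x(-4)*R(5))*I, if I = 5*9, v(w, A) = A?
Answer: 3240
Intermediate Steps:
I = 45
R(z) = 4 + 2*z*(-9 + z) (R(z) = 4 + (z + z)*(z - 9) = 4 + (2*z)*(-9 + z) = 4 + 2*z*(-9 + z))
x(q) = 2 + q (x(q) = q + 2 = 2 + q)
(x(-4)*R(5))*I = ((2 - 4)*(4 - 18*5 + 2*5²))*45 = -2*(4 - 90 + 2*25)*45 = -2*(4 - 90 + 50)*45 = -2*(-36)*45 = 72*45 = 3240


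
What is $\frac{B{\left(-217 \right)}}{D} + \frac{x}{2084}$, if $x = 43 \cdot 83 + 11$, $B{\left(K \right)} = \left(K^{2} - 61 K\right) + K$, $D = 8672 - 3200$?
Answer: $\frac{36214229}{2850912} \approx 12.703$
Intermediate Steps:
$D = 5472$ ($D = 8672 - 3200 = 5472$)
$B{\left(K \right)} = K^{2} - 60 K$
$x = 3580$ ($x = 3569 + 11 = 3580$)
$\frac{B{\left(-217 \right)}}{D} + \frac{x}{2084} = \frac{\left(-217\right) \left(-60 - 217\right)}{5472} + \frac{3580}{2084} = \left(-217\right) \left(-277\right) \frac{1}{5472} + 3580 \cdot \frac{1}{2084} = 60109 \cdot \frac{1}{5472} + \frac{895}{521} = \frac{60109}{5472} + \frac{895}{521} = \frac{36214229}{2850912}$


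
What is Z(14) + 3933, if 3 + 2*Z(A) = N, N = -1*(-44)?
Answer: 7907/2 ≈ 3953.5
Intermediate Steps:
N = 44
Z(A) = 41/2 (Z(A) = -3/2 + (1/2)*44 = -3/2 + 22 = 41/2)
Z(14) + 3933 = 41/2 + 3933 = 7907/2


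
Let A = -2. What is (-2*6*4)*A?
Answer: 96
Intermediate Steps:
(-2*6*4)*A = (-2*6*4)*(-2) = -12*4*(-2) = -48*(-2) = 96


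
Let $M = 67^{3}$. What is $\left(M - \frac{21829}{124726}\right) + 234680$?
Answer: $\frac{66783641789}{124726} \approx 5.3544 \cdot 10^{5}$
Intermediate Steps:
$M = 300763$
$\left(M - \frac{21829}{124726}\right) + 234680 = \left(300763 - \frac{21829}{124726}\right) + 234680 = \frac{37512944109}{124726} + 234680 = \frac{66783641789}{124726}$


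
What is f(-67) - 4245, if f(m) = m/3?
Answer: -12802/3 ≈ -4267.3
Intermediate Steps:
f(m) = m/3 (f(m) = m*(⅓) = m/3)
f(-67) - 4245 = (⅓)*(-67) - 4245 = -67/3 - 4245 = -12802/3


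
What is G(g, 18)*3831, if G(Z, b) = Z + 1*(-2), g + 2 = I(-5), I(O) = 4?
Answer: 0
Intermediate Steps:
g = 2 (g = -2 + 4 = 2)
G(Z, b) = -2 + Z (G(Z, b) = Z - 2 = -2 + Z)
G(g, 18)*3831 = (-2 + 2)*3831 = 0*3831 = 0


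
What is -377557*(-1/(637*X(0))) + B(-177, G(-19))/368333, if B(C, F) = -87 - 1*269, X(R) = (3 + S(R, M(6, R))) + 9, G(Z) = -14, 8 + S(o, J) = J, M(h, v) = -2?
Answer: 57920137/195442 ≈ 296.35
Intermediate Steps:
S(o, J) = -8 + J
X(R) = 2 (X(R) = (3 + (-8 - 2)) + 9 = (3 - 10) + 9 = -7 + 9 = 2)
B(C, F) = -356 (B(C, F) = -87 - 269 = -356)
-377557*(-1/(637*X(0))) + B(-177, G(-19))/368333 = -377557/((-637*2)) - 356/368333 = -377557/(-1274) - 356*1/368333 = -377557*(-1/1274) - 356/368333 = 377557/1274 - 356/368333 = 57920137/195442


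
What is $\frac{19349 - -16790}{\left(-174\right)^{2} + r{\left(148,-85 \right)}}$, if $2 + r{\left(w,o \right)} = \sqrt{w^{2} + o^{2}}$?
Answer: $\frac{1094072086}{916485947} - \frac{36139 \sqrt{29129}}{916485947} \approx 1.187$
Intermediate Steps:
$r{\left(w,o \right)} = -2 + \sqrt{o^{2} + w^{2}}$ ($r{\left(w,o \right)} = -2 + \sqrt{w^{2} + o^{2}} = -2 + \sqrt{o^{2} + w^{2}}$)
$\frac{19349 - -16790}{\left(-174\right)^{2} + r{\left(148,-85 \right)}} = \frac{19349 - -16790}{\left(-174\right)^{2} - \left(2 - \sqrt{\left(-85\right)^{2} + 148^{2}}\right)} = \frac{19349 + 16790}{30276 - \left(2 - \sqrt{7225 + 21904}\right)} = \frac{36139}{30276 - \left(2 - \sqrt{29129}\right)} = \frac{36139}{30274 + \sqrt{29129}}$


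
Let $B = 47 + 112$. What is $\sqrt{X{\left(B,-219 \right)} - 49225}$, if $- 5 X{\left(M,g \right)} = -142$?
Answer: $\frac{i \sqrt{1229915}}{5} \approx 221.8 i$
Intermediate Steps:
$B = 159$
$X{\left(M,g \right)} = \frac{142}{5}$ ($X{\left(M,g \right)} = \left(- \frac{1}{5}\right) \left(-142\right) = \frac{142}{5}$)
$\sqrt{X{\left(B,-219 \right)} - 49225} = \sqrt{\frac{142}{5} - 49225} = \sqrt{- \frac{245983}{5}} = \frac{i \sqrt{1229915}}{5}$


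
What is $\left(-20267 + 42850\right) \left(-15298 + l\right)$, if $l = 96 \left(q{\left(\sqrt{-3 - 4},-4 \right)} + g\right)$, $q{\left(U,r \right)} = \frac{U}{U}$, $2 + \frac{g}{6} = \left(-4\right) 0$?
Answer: $-369322382$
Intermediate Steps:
$g = -12$ ($g = -12 + 6 \left(\left(-4\right) 0\right) = -12 + 6 \cdot 0 = -12 + 0 = -12$)
$q{\left(U,r \right)} = 1$
$l = -1056$ ($l = 96 \left(1 - 12\right) = 96 \left(-11\right) = -1056$)
$\left(-20267 + 42850\right) \left(-15298 + l\right) = \left(-20267 + 42850\right) \left(-15298 - 1056\right) = 22583 \left(-16354\right) = -369322382$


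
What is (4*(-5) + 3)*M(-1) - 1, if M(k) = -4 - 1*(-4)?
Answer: -1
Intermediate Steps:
M(k) = 0 (M(k) = -4 + 4 = 0)
(4*(-5) + 3)*M(-1) - 1 = (4*(-5) + 3)*0 - 1 = (-20 + 3)*0 - 1 = -17*0 - 1 = 0 - 1 = -1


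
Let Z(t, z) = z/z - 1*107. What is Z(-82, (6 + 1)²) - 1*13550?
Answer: -13656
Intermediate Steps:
Z(t, z) = -106 (Z(t, z) = 1 - 107 = -106)
Z(-82, (6 + 1)²) - 1*13550 = -106 - 1*13550 = -106 - 13550 = -13656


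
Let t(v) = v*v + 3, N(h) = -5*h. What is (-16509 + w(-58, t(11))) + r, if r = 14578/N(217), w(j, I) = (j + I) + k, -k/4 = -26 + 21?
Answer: -17833533/1085 ≈ -16436.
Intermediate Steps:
k = 20 (k = -4*(-26 + 21) = -4*(-5) = 20)
t(v) = 3 + v² (t(v) = v² + 3 = 3 + v²)
w(j, I) = 20 + I + j (w(j, I) = (j + I) + 20 = (I + j) + 20 = 20 + I + j)
r = -14578/1085 (r = 14578/((-5*217)) = 14578/(-1085) = 14578*(-1/1085) = -14578/1085 ≈ -13.436)
(-16509 + w(-58, t(11))) + r = (-16509 + (20 + (3 + 11²) - 58)) - 14578/1085 = (-16509 + (20 + (3 + 121) - 58)) - 14578/1085 = (-16509 + (20 + 124 - 58)) - 14578/1085 = (-16509 + 86) - 14578/1085 = -16423 - 14578/1085 = -17833533/1085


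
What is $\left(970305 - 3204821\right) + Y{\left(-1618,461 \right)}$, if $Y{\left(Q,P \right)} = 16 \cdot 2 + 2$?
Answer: $-2234482$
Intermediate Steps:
$Y{\left(Q,P \right)} = 34$ ($Y{\left(Q,P \right)} = 32 + 2 = 34$)
$\left(970305 - 3204821\right) + Y{\left(-1618,461 \right)} = \left(970305 - 3204821\right) + 34 = -2234516 + 34 = -2234482$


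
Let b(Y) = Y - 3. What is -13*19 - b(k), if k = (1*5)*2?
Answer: -254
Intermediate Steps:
k = 10 (k = 5*2 = 10)
b(Y) = -3 + Y
-13*19 - b(k) = -13*19 - (-3 + 10) = -247 - 1*7 = -247 - 7 = -254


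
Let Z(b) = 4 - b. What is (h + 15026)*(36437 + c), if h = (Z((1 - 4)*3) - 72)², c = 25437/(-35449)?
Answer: 23904192264432/35449 ≈ 6.7433e+8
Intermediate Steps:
c = -25437/35449 (c = 25437*(-1/35449) = -25437/35449 ≈ -0.71757)
h = 3481 (h = ((4 - (1 - 4)*3) - 72)² = ((4 - (-3)*3) - 72)² = ((4 - 1*(-9)) - 72)² = ((4 + 9) - 72)² = (13 - 72)² = (-59)² = 3481)
(h + 15026)*(36437 + c) = (3481 + 15026)*(36437 - 25437/35449) = 18507*(1291629776/35449) = 23904192264432/35449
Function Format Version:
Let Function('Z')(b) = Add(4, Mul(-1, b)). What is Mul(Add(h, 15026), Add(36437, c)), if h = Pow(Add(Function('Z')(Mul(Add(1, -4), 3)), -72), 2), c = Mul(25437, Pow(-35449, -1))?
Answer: Rational(23904192264432, 35449) ≈ 6.7433e+8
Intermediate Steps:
c = Rational(-25437, 35449) (c = Mul(25437, Rational(-1, 35449)) = Rational(-25437, 35449) ≈ -0.71757)
h = 3481 (h = Pow(Add(Add(4, Mul(-1, Mul(Add(1, -4), 3))), -72), 2) = Pow(Add(Add(4, Mul(-1, Mul(-3, 3))), -72), 2) = Pow(Add(Add(4, Mul(-1, -9)), -72), 2) = Pow(Add(Add(4, 9), -72), 2) = Pow(Add(13, -72), 2) = Pow(-59, 2) = 3481)
Mul(Add(h, 15026), Add(36437, c)) = Mul(Add(3481, 15026), Add(36437, Rational(-25437, 35449))) = Mul(18507, Rational(1291629776, 35449)) = Rational(23904192264432, 35449)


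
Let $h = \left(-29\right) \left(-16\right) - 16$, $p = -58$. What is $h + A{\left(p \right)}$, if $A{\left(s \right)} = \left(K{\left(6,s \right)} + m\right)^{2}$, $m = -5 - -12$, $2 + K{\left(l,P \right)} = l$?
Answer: $569$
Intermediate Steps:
$K{\left(l,P \right)} = -2 + l$
$m = 7$ ($m = -5 + 12 = 7$)
$h = 448$ ($h = 464 - 16 = 448$)
$A{\left(s \right)} = 121$ ($A{\left(s \right)} = \left(\left(-2 + 6\right) + 7\right)^{2} = \left(4 + 7\right)^{2} = 11^{2} = 121$)
$h + A{\left(p \right)} = 448 + 121 = 569$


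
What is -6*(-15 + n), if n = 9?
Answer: 36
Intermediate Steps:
-6*(-15 + n) = -6*(-15 + 9) = -6*(-6) = 36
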